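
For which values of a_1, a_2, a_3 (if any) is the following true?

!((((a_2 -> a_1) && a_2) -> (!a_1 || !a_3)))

a_1=T, a_2=T, a_3=T

  !((((a_2 -> a_1) && a_2) -> (!a_1 || !a_3))) = True
    ((a_2 -> a_1) && a_2) -> (!a_1 || !a_3) = False
      (a_2 -> a_1) && a_2 = True
        a_2 -> a_1 = True
      !a_1 || !a_3 = False
        !a_1 = False
        !a_3 = False
The formula evaluates to True.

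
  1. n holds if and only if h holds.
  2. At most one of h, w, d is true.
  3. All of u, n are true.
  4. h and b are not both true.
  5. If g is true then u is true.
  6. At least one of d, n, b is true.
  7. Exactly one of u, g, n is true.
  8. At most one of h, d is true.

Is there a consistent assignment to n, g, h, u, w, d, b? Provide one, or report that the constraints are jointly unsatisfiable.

Case u = True:
  (3) forces n = True.
  Constraint (7) is violated (u=T, n=T) — contradiction.
Case u = False:
  Constraint (3) is violated (u=F) — contradiction.
Both cases fail — unsatisfiable.

The formula is unsatisfiable.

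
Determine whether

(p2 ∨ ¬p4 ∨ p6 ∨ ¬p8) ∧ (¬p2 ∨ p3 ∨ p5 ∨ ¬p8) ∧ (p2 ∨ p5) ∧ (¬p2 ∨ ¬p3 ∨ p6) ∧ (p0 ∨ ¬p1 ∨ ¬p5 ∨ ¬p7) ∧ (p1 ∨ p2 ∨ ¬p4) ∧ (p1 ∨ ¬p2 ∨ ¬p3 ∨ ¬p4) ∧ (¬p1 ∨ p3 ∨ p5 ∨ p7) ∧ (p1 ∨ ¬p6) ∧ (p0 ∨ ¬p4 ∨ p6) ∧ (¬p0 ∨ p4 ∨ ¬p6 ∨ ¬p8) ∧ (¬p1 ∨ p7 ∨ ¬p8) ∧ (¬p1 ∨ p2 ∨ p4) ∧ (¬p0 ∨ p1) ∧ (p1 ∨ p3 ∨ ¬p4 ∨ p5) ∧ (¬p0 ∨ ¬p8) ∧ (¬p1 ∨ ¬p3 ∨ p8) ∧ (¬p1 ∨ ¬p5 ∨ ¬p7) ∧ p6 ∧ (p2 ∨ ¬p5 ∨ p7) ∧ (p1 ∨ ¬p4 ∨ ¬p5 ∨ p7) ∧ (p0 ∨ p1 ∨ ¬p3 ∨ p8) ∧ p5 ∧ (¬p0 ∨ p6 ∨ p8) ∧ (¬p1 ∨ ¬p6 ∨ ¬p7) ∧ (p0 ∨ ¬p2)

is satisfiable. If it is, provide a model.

Unit clause (p6) forces p6 = True.
Unit clause (p5) forces p5 = True.
In (p1 ∨ ¬p6) only p1 is left, so p1 = True.
In (¬p1 ∨ ¬p5 ∨ ¬p7) only ¬p7 is left, so p7 = False.
In (p2 ∨ ¬p5 ∨ p7) only p2 is left, so p2 = True.
In (p0 ∨ ¬p2) only p0 is left, so p0 = True.
In (¬p1 ∨ p7 ∨ ¬p8) only ¬p8 is left, so p8 = False.
In (¬p1 ∨ ¬p3 ∨ p8) only ¬p3 is left, so p3 = False.
Set p4 = True.
All clauses satisfied.

p0: True; p1: True; p2: True; p3: False; p4: True; p5: True; p6: True; p7: False; p8: False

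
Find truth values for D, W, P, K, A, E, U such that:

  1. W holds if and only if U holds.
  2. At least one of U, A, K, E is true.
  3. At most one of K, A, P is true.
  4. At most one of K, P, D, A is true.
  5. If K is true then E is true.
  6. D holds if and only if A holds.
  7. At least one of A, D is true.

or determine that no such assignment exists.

UNSATISFIABLE

Case D = True:
  (4) with D=T forces K = False.
  (4) with D=T forces P = False.
  (4) with D=T forces A = False.
  Constraint (6) is violated (D=T, A=F) — contradiction.
Case D = False:
  (6) with D=F forces A = False.
  Constraint (7) is violated (A=F, D=F) — contradiction.
Both cases fail — unsatisfiable.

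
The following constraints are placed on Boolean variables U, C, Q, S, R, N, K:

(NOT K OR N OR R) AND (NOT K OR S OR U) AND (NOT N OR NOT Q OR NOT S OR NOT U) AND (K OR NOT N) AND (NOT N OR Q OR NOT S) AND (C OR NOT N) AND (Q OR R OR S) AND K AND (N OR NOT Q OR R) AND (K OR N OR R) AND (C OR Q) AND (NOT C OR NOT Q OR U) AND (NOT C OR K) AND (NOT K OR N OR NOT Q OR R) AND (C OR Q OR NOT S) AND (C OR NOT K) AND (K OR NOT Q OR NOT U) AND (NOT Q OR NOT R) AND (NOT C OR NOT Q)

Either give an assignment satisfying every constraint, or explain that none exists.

U: True; C: True; Q: False; S: False; R: True; N: True; K: True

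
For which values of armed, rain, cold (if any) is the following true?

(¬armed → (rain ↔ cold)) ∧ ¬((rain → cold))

armed = True, rain = True, cold = False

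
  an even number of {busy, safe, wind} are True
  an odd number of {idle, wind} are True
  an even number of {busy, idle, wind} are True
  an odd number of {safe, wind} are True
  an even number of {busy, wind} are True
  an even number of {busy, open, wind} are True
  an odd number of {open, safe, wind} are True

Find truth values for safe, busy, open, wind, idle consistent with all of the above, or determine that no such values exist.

safe = False; busy = True; open = False; wind = True; idle = False

{busy, safe, wind}: 2 true → even ✓
{idle, wind}: 1 true → odd ✓
{busy, idle, wind}: 2 true → even ✓
{safe, wind}: 1 true → odd ✓
{busy, wind}: 2 true → even ✓
{busy, open, wind}: 2 true → even ✓
{open, safe, wind}: 1 true → odd ✓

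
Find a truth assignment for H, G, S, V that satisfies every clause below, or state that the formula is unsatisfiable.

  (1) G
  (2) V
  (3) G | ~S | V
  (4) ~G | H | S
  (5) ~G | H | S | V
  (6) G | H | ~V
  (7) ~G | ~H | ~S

H=F; G=T; S=T; V=T

Unit clause (G) forces G = True.
Unit clause (V) forces V = True.
Set H = False.
  then (~G | H | S) forces S = True.
Check each clause:
  (G): G holds.
  (V): V holds.
  (G | ~S | V): G holds.
  (~G | H | S): S holds.
  (~G | H | S | V): S holds.
  (G | H | ~V): G holds.
  (~G | ~H | ~S): ~H holds.
All clauses satisfied.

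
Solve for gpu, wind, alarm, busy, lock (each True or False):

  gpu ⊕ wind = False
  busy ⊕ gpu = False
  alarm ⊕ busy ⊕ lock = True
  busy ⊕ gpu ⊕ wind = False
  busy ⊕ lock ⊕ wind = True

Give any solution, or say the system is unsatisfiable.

gpu: False, wind: False, alarm: False, busy: False, lock: True

gpu ⊕ wind = F ⊕ F = False ✓
busy ⊕ gpu = F ⊕ F = False ✓
alarm ⊕ busy ⊕ lock = F ⊕ F ⊕ T = True ✓
busy ⊕ gpu ⊕ wind = F ⊕ F ⊕ F = False ✓
busy ⊕ lock ⊕ wind = F ⊕ T ⊕ F = True ✓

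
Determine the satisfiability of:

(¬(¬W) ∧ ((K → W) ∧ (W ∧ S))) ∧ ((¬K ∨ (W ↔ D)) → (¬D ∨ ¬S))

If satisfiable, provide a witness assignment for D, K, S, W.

D = False, K = True, S = True, W = True

  ¬(¬W) ∧ ((K → W) ∧ (W ∧ S)) = True
    ¬(¬W) = True
      ¬W = False
    (K → W) ∧ (W ∧ S) = True
      K → W = True
      W ∧ S = True
  (¬K ∨ (W ↔ D)) → (¬D ∨ ¬S) = True
    ¬K ∨ (W ↔ D) = False
      ¬K = False
      W ↔ D = False
    ¬D ∨ ¬S = True
      ¬D = True
      ¬S = False
Both conjuncts True, so the formula holds.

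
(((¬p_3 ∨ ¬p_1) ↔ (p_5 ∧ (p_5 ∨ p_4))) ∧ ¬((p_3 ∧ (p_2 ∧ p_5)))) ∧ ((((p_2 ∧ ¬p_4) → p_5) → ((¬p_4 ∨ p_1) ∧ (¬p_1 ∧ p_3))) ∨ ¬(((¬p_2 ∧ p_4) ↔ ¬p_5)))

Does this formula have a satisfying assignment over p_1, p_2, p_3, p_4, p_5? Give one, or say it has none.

p_1=F, p_2=F, p_3=T, p_4=F, p_5=T

  ((¬p_3 ∨ ¬p_1) ↔ (p_5 ∧ (p_5 ∨ p_4))) ∧ ¬((p_3 ∧ (p_2 ∧ p_5))) = True
    (¬p_3 ∨ ¬p_1) ↔ (p_5 ∧ (p_5 ∨ p_4)) = True
      ¬p_3 ∨ ¬p_1 = True
        ¬p_3 = False
        ¬p_1 = True
      p_5 ∧ (p_5 ∨ p_4) = True
        p_5 ∨ p_4 = True
    ¬((p_3 ∧ (p_2 ∧ p_5))) = True
      p_3 ∧ (p_2 ∧ p_5) = False
        p_2 ∧ p_5 = False
  (((p_2 ∧ ¬p_4) → p_5) → ((¬p_4 ∨ p_1) ∧ (¬p_1 ∧ p_3))) ∨ ¬(((¬p_2 ∧ p_4) ↔ ¬p_5)) = True
    ((p_2 ∧ ¬p_4) → p_5) → ((¬p_4 ∨ p_1) ∧ (¬p_1 ∧ p_3)) = True
      (p_2 ∧ ¬p_4) → p_5 = True
        p_2 ∧ ¬p_4 = False
          ¬p_4 = True
      (¬p_4 ∨ p_1) ∧ (¬p_1 ∧ p_3) = True
        ¬p_4 ∨ p_1 = True
          ¬p_4 = True
        ¬p_1 ∧ p_3 = True
          ¬p_1 = True
    ¬(((¬p_2 ∧ p_4) ↔ ¬p_5)) = False
      (¬p_2 ∧ p_4) ↔ ¬p_5 = True
        ¬p_2 ∧ p_4 = False
          ¬p_2 = True
        ¬p_5 = False
Both conjuncts True, so the formula holds.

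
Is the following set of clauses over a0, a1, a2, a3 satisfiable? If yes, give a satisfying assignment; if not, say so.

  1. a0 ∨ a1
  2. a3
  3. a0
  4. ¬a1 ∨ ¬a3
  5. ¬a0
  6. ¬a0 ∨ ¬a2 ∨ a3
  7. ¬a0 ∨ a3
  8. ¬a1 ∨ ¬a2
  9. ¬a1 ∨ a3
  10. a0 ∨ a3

UNSATISFIABLE

Case a0 = True:
  Clause (¬a0) is falsified — contradiction.
Case a0 = False:
  Clause (a0) is falsified — contradiction.
Both cases fail, so the formula is unsatisfiable.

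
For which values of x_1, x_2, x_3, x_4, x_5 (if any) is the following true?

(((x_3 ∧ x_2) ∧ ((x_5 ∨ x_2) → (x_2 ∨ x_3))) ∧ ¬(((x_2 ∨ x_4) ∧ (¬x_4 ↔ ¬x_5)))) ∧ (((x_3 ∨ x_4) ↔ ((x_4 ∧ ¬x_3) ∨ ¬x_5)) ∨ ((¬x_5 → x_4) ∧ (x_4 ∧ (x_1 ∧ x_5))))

x_1 = False; x_2 = True; x_3 = True; x_4 = True; x_5 = False

  ((x_3 ∧ x_2) ∧ ((x_5 ∨ x_2) → (x_2 ∨ x_3))) ∧ ¬(((x_2 ∨ x_4) ∧ (¬x_4 ↔ ¬x_5))) = True
    (x_3 ∧ x_2) ∧ ((x_5 ∨ x_2) → (x_2 ∨ x_3)) = True
      x_3 ∧ x_2 = True
      (x_5 ∨ x_2) → (x_2 ∨ x_3) = True
        x_5 ∨ x_2 = True
        x_2 ∨ x_3 = True
    ¬(((x_2 ∨ x_4) ∧ (¬x_4 ↔ ¬x_5))) = True
      (x_2 ∨ x_4) ∧ (¬x_4 ↔ ¬x_5) = False
        x_2 ∨ x_4 = True
        ¬x_4 ↔ ¬x_5 = False
          ¬x_4 = False
          ¬x_5 = True
  ((x_3 ∨ x_4) ↔ ((x_4 ∧ ¬x_3) ∨ ¬x_5)) ∨ ((¬x_5 → x_4) ∧ (x_4 ∧ (x_1 ∧ x_5))) = True
    (x_3 ∨ x_4) ↔ ((x_4 ∧ ¬x_3) ∨ ¬x_5) = True
      x_3 ∨ x_4 = True
      (x_4 ∧ ¬x_3) ∨ ¬x_5 = True
        x_4 ∧ ¬x_3 = False
          ¬x_3 = False
        ¬x_5 = True
    (¬x_5 → x_4) ∧ (x_4 ∧ (x_1 ∧ x_5)) = False
      ¬x_5 → x_4 = True
        ¬x_5 = True
      x_4 ∧ (x_1 ∧ x_5) = False
        x_1 ∧ x_5 = False
Both conjuncts True, so the formula holds.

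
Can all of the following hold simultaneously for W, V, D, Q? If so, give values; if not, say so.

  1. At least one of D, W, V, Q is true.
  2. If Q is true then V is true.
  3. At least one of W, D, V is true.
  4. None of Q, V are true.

W = False; V = False; D = True; Q = False

  (1) {D, W, V, Q}: 1 true — at least one ✓
  (2) Q=F ⇒ V: vacuous ✓
  (3) {W, D, V}: 1 true — at least one ✓
  (4) {Q, V}: 0 true — none ✓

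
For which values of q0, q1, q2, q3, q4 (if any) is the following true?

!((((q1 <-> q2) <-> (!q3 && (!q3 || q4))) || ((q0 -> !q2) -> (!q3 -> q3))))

q0=F, q1=F, q2=T, q3=F, q4=F

  !((((q1 <-> q2) <-> (!q3 && (!q3 || q4))) || ((q0 -> !q2) -> (!q3 -> q3)))) = True
    ((q1 <-> q2) <-> (!q3 && (!q3 || q4))) || ((q0 -> !q2) -> (!q3 -> q3)) = False
      (q1 <-> q2) <-> (!q3 && (!q3 || q4)) = False
        q1 <-> q2 = False
        !q3 && (!q3 || q4) = True
          !q3 = True
          !q3 || q4 = True
            !q3 = True
      (q0 -> !q2) -> (!q3 -> q3) = False
        q0 -> !q2 = True
          !q2 = False
        !q3 -> q3 = False
          !q3 = True
The formula evaluates to True.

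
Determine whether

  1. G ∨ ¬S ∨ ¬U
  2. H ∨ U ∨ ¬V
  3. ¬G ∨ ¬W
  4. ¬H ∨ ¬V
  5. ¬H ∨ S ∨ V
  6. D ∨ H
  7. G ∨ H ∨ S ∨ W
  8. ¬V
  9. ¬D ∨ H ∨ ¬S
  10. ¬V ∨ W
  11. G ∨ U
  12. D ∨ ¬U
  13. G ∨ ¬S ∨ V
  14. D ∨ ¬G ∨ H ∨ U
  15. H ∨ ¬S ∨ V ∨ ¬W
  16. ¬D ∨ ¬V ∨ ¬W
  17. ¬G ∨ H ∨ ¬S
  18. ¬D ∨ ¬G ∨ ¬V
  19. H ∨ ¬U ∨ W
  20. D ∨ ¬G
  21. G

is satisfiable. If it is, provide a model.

U = True, H = True, S = True, G = True, W = False, D = True, V = False

Unit clause (¬V) forces V = False.
Unit clause (G) forces G = True.
In (¬G ∨ ¬W) only ¬W is left, so W = False.
In (D ∨ ¬G) only D is left, so D = True.
Set U = True.
  then (H ∨ ¬U ∨ W) forces H = True.
  then (¬H ∨ S ∨ V) forces S = True.
All clauses satisfied.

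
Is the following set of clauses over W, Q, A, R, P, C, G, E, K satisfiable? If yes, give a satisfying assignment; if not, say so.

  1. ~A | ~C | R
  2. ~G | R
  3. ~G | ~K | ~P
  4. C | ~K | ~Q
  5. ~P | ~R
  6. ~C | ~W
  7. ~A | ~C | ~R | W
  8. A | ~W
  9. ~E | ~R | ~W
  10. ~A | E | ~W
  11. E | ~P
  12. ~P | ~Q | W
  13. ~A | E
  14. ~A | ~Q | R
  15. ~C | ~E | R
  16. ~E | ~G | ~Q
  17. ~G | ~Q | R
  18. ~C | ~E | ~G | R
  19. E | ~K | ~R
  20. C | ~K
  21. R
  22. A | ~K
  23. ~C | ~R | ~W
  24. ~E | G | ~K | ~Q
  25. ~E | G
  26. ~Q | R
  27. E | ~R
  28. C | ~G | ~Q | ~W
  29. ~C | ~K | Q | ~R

Unit clause (R) forces R = True.
In (E | ~R) only E is left, so E = True.
In (~P | ~R) only ~P is left, so P = False.
In (~E | ~R | ~W) only ~W is left, so W = False.
In (~E | G) only G is left, so G = True.
In (~E | ~G | ~Q) only ~Q is left, so Q = False.
Set A = True.
  then (~A | ~C | ~R | W) forces C = False.
  then (C | ~K) forces K = False.
All clauses satisfied.

W = False, Q = False, A = True, R = True, P = False, C = False, G = True, E = True, K = False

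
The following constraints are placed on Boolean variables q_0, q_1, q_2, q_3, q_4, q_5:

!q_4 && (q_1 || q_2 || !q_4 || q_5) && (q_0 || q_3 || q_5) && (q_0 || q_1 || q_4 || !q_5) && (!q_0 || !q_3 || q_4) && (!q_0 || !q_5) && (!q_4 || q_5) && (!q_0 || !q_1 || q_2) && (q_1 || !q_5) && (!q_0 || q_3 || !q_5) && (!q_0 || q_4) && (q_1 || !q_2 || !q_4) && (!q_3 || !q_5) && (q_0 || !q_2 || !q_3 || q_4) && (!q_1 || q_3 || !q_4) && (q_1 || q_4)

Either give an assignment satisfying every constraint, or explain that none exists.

Unit clause (!q_4) forces q_4 = False.
In (!q_0 || q_4) only !q_0 is left, so q_0 = False.
In (q_1 || q_4) only q_1 is left, so q_1 = True.
Set q_2 = False.
Set q_3 = True.
  then (!q_3 || !q_5) forces q_5 = False.
All clauses satisfied.

q_0 = False, q_1 = True, q_2 = False, q_3 = True, q_4 = False, q_5 = False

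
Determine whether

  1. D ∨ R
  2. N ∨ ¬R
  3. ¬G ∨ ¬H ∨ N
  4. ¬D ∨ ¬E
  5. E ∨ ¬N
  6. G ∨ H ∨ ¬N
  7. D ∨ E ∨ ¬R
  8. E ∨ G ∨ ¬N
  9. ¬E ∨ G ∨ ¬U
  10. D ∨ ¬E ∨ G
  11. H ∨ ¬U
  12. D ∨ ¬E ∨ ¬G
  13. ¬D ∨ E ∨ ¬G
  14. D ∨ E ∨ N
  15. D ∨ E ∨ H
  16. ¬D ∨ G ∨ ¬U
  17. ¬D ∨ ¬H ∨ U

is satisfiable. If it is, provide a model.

Try D = False:
  (D ∨ R) forces R = True.
  (N ∨ ¬R) forces N = True.
  (E ∨ ¬N) forces E = True.
  (D ∨ ¬E ∨ G) forces G = True.
  clause (D ∨ ¬E ∨ ¬G) is falsified — backtrack.
So D = True.
  then (¬D ∨ ¬E) forces E = False.
  then (E ∨ ¬N) forces N = False.
  then (¬D ∨ E ∨ ¬G) forces G = False.
  then (¬D ∨ G ∨ ¬U) forces U = False.
  then (¬D ∨ ¬H ∨ U) forces H = False.
  then (N ∨ ¬R) forces R = False.
All clauses satisfied.

D=T; G=F; E=F; H=F; U=F; N=F; R=F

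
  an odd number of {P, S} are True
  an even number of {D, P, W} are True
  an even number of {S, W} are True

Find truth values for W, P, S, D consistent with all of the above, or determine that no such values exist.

W: False, P: True, S: False, D: True

{P, S}: 1 true → odd ✓
{D, P, W}: 2 true → even ✓
{S, W}: 0 true → even ✓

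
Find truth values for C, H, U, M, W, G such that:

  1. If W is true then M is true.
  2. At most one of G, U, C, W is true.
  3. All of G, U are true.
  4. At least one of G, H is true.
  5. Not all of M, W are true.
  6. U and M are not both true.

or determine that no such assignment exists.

Case U = True:
  (2) with U=T forces G = False.
  Constraint (3) is violated (G=F) — contradiction.
Case U = False:
  Constraint (3) is violated (U=F) — contradiction.
Both cases fail — unsatisfiable.

UNSATISFIABLE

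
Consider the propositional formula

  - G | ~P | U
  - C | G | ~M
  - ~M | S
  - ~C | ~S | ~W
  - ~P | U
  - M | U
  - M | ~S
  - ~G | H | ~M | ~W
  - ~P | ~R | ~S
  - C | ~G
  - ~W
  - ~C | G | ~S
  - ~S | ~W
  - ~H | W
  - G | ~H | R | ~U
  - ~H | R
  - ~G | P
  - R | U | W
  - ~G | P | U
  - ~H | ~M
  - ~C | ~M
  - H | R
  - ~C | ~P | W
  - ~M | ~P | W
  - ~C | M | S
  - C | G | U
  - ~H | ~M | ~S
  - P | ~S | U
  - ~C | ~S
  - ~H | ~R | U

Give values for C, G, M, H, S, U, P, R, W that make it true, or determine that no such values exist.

C = False; G = False; M = False; H = False; S = False; U = True; P = True; R = True; W = False

Unit clause (~W) forces W = False.
In (~H | W) only ~H is left, so H = False.
In (H | R) only R is left, so R = True.
Try C = True:
  (~C | ~M) forces M = False.
  (M | U) forces U = True.
  (M | ~S) forces S = False.
  clause (~C | M | S) is falsified — backtrack.
So C = False.
  then (C | ~G) forces G = False.
  then (C | G | U) forces U = True.
  then (C | G | ~M) forces M = False.
  then (M | ~S) forces S = False.
Set P = True.
All clauses satisfied.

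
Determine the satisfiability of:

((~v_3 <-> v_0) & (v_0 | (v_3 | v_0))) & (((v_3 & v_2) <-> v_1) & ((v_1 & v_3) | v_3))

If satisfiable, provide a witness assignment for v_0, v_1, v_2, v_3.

v_0=F, v_1=T, v_2=T, v_3=T

  (~v_3 <-> v_0) & (v_0 | (v_3 | v_0)) = True
    ~v_3 <-> v_0 = True
      ~v_3 = False
    v_0 | (v_3 | v_0) = True
      v_3 | v_0 = True
  ((v_3 & v_2) <-> v_1) & ((v_1 & v_3) | v_3) = True
    (v_3 & v_2) <-> v_1 = True
      v_3 & v_2 = True
    (v_1 & v_3) | v_3 = True
      v_1 & v_3 = True
Both conjuncts True, so the formula holds.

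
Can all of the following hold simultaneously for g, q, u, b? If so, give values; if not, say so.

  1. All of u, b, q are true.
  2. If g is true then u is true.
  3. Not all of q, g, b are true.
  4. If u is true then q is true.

g: False, q: True, u: True, b: True

  (1) {u, b, q}: all 3 true ✓
  (2) g=F ⇒ u: vacuous ✓
  (3) {q, g, b}: 2/3 true — not all ✓
  (4) u=T ⇒ q: T ✓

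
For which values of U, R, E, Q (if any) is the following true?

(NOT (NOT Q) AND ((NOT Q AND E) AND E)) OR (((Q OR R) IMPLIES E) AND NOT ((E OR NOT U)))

U=T, R=F, E=F, Q=F

  (NOT (NOT Q) AND ((NOT Q AND E) AND E)) OR (((Q OR R) IMPLIES E) AND NOT ((E OR NOT U))) = True
    NOT (NOT Q) AND ((NOT Q AND E) AND E) = False
      NOT (NOT Q) = False
        NOT Q = True
      (NOT Q AND E) AND E = False
        NOT Q AND E = False
          NOT Q = True
    ((Q OR R) IMPLIES E) AND NOT ((E OR NOT U)) = True
      (Q OR R) IMPLIES E = True
        Q OR R = False
      NOT ((E OR NOT U)) = True
        E OR NOT U = False
          NOT U = False
The formula evaluates to True.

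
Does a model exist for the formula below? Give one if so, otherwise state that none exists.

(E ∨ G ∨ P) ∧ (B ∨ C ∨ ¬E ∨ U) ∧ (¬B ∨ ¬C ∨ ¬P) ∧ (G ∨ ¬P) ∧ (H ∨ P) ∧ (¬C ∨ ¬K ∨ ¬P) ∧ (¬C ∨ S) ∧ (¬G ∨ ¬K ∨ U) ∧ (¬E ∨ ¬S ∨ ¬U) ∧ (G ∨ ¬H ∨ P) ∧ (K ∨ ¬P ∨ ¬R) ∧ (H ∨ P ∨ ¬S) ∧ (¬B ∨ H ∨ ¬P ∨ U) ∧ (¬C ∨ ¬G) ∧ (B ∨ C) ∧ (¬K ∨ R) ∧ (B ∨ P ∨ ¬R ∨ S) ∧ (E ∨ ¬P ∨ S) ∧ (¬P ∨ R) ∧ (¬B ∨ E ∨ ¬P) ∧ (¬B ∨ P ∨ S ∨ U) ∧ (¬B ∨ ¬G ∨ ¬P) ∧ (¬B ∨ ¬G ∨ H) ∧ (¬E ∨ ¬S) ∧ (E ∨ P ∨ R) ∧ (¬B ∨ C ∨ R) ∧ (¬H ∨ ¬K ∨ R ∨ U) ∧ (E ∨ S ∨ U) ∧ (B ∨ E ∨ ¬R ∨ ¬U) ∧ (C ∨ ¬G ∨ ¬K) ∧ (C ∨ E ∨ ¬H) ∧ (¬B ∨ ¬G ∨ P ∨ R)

S = False, R = True, E = True, H = True, K = False, C = False, B = True, U = True, P = False, G = True

Set S = False.
  then (¬C ∨ S) forces C = False.
  then (B ∨ C) forces B = True.
  then (¬B ∨ C ∨ R) forces R = True.
Set E = True.
Set H = True.
Try K = True:
  (C ∨ ¬G ∨ ¬K) forces G = False.
  (G ∨ ¬P) forces P = False.
  clause (G ∨ ¬H ∨ P) is falsified — backtrack.
So K = False.
  then (K ∨ ¬P ∨ ¬R) forces P = False.
  then (¬B ∨ P ∨ S ∨ U) forces U = True.
  then (G ∨ ¬H ∨ P) forces G = True.
All clauses satisfied.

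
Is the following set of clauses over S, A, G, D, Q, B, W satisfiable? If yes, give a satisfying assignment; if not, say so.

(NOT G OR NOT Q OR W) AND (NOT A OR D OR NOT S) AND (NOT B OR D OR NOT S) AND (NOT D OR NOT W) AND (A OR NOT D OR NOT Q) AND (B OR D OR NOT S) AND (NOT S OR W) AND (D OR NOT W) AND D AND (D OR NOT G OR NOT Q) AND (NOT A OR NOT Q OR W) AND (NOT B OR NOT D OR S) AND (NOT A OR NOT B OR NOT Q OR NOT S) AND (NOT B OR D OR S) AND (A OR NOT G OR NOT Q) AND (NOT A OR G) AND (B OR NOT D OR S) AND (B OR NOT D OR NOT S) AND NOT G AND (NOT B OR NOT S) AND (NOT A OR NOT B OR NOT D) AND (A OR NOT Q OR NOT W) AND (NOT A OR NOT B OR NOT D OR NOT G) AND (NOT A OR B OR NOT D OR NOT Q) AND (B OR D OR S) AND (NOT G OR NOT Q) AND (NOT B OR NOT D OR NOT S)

UNSATISFIABLE

Case D = True:
  (NOT D OR NOT W) forces W = False.
  (NOT S OR W) forces S = False.
  (NOT B OR NOT D OR S) forces B = False.
  Clause (B OR NOT D OR S) is falsified — contradiction.
Case D = False:
  Clause (D) is falsified — contradiction.
Both cases fail, so the formula is unsatisfiable.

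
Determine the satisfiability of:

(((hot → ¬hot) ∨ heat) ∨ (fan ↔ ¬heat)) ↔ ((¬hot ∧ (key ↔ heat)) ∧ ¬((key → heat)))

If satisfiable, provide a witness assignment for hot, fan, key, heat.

hot = True, fan = False, key = True, heat = False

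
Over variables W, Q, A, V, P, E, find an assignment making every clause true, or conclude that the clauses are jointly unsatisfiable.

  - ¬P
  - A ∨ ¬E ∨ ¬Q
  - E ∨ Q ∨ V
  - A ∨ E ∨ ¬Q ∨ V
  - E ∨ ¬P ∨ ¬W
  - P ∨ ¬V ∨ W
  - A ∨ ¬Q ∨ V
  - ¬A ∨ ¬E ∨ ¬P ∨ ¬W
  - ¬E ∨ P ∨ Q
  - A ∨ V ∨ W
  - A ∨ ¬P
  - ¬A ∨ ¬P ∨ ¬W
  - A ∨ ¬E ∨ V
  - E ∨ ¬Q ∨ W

Unit clause (¬P) forces P = False.
Set W = True.
Set Q = True.
Set A = False.
  then (A ∨ ¬E ∨ ¬Q) forces E = False.
  then (A ∨ E ∨ ¬Q ∨ V) forces V = True.
All clauses satisfied.

W = True, Q = True, A = False, V = True, P = False, E = False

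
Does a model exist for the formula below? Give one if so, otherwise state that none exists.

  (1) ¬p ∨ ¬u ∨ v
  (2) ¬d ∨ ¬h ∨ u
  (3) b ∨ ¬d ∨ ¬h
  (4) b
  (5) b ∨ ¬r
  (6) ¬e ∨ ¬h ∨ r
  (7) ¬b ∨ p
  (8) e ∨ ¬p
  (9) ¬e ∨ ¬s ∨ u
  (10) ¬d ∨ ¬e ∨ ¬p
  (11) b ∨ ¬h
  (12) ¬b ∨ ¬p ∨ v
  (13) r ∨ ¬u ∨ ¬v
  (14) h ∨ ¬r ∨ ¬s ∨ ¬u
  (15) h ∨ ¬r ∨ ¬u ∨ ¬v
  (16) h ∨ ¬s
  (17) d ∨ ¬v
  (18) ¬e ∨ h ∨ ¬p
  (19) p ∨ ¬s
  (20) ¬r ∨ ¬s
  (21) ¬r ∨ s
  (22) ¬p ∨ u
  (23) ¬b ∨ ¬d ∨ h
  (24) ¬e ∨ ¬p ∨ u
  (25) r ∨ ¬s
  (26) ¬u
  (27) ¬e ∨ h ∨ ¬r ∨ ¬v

UNSATISFIABLE

Case u = True:
  Clause (¬u) is falsified — contradiction.
Case u = False:
  (b) forces b = True.
  (¬b ∨ p) forces p = True.
  Clause (¬p ∨ u) is falsified — contradiction.
Both cases fail, so the formula is unsatisfiable.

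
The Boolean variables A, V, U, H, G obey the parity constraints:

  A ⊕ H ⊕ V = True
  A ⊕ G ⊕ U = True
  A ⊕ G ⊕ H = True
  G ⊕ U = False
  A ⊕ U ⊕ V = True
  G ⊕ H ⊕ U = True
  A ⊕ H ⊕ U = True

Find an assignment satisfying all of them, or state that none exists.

A = True; V = True; U = True; H = True; G = True

A ⊕ H ⊕ V = T ⊕ T ⊕ T = True ✓
A ⊕ G ⊕ U = T ⊕ T ⊕ T = True ✓
A ⊕ G ⊕ H = T ⊕ T ⊕ T = True ✓
G ⊕ U = T ⊕ T = False ✓
A ⊕ U ⊕ V = T ⊕ T ⊕ T = True ✓
G ⊕ H ⊕ U = T ⊕ T ⊕ T = True ✓
A ⊕ H ⊕ U = T ⊕ T ⊕ T = True ✓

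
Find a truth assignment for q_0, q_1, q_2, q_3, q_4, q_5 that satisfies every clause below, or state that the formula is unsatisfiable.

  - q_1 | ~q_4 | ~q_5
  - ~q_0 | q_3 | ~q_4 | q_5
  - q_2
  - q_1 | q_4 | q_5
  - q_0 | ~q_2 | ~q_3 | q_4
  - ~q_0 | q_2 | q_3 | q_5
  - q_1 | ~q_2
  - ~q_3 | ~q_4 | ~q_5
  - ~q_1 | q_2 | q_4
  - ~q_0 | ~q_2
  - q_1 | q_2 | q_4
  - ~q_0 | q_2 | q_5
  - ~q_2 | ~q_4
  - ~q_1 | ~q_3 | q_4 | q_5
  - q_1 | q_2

Unit clause (q_2) forces q_2 = True.
In (q_1 | ~q_2) only q_1 is left, so q_1 = True.
In (~q_0 | ~q_2) only ~q_0 is left, so q_0 = False.
In (~q_2 | ~q_4) only ~q_4 is left, so q_4 = False.
In (q_0 | ~q_2 | ~q_3 | q_4) only ~q_3 is left, so q_3 = False.
Set q_5 = False.
All clauses satisfied.

q_0 = False; q_1 = True; q_2 = True; q_3 = False; q_4 = False; q_5 = False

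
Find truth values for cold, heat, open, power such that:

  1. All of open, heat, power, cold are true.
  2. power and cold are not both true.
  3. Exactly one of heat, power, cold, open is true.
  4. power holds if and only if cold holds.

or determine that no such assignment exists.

Case cold = True:
  (1) forces open = True.
  Constraint (3) is violated (cold=T, open=T) — contradiction.
Case cold = False:
  Constraint (1) is violated (cold=F) — contradiction.
Both cases fail — unsatisfiable.

Unsatisfiable — no assignment works.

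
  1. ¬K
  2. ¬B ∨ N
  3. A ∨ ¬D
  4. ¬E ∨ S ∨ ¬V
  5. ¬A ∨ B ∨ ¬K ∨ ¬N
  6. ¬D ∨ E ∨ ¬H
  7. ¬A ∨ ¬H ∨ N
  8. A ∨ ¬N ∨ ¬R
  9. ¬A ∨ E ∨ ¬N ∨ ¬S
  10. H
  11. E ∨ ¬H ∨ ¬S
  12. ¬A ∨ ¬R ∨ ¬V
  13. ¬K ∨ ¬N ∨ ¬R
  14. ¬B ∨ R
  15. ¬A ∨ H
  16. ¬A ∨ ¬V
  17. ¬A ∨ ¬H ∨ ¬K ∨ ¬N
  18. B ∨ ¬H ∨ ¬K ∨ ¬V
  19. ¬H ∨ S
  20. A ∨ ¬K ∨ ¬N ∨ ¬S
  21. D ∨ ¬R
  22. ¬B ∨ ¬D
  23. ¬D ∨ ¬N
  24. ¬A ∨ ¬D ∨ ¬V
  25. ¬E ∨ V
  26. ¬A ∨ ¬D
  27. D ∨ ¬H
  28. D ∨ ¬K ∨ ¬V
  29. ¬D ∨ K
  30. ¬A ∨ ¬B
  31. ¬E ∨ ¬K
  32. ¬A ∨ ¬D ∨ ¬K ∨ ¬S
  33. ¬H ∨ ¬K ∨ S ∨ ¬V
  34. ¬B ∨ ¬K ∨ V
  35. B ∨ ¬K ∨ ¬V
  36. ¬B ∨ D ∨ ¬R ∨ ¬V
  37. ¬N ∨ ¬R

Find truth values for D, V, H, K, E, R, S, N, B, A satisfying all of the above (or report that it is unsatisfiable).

Case D = True:
  (¬K) forces K = False.
  Clause (¬D ∨ K) is falsified — contradiction.
Case D = False:
  (¬K) forces K = False.
  (H) forces H = True.
  Clause (D ∨ ¬H) is falsified — contradiction.
Both cases fail, so the formula is unsatisfiable.

The formula is unsatisfiable.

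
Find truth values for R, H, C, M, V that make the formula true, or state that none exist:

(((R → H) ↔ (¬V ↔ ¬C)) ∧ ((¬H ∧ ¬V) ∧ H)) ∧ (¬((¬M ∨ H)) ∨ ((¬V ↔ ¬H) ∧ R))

No satisfying assignment exists.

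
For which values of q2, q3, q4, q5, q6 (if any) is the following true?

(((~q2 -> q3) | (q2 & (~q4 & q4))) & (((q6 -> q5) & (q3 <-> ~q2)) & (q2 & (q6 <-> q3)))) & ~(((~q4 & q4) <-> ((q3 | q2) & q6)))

UNSATISFIABLE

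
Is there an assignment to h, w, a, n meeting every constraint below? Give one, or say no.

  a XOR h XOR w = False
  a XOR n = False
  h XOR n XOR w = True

Adding constraints 1, 2, 3 mod 2: every variable appears an even number of times on the left, so the left side is 0.
But the right sides sum to 1 (mod 2). 0 ≠ 1 — the system is inconsistent.

The formula is unsatisfiable.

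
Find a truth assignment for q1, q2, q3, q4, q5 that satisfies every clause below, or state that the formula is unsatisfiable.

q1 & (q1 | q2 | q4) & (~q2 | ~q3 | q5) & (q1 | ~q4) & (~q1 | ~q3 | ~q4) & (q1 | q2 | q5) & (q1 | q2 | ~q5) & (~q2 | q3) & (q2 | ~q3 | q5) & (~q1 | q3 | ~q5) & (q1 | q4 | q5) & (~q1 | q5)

q1: True, q2: True, q3: True, q4: False, q5: True

Unit clause (q1) forces q1 = True.
In (~q1 | q5) only q5 is left, so q5 = True.
In (~q1 | q3 | ~q5) only q3 is left, so q3 = True.
In (~q1 | ~q3 | ~q4) only ~q4 is left, so q4 = False.
Set q2 = True.
All clauses satisfied.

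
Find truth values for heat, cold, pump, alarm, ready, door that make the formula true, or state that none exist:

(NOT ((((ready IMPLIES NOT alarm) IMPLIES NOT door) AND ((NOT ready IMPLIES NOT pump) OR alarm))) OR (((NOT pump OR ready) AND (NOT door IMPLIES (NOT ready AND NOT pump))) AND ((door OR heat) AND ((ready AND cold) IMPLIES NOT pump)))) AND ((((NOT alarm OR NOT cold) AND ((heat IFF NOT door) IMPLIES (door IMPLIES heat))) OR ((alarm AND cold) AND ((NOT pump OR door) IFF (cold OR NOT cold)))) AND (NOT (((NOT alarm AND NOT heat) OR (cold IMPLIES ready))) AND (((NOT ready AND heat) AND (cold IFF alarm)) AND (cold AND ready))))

The formula is unsatisfiable.

Case ready = True: the conjunct NOT (((NOT alarm AND NOT heat) OR (cold IMPLIES ready))) becomes NOT (((NOT alarm AND NOT heat) OR True)) = False.
Case ready = False: the conjunct ready is False.
Both cases fail — unsatisfiable.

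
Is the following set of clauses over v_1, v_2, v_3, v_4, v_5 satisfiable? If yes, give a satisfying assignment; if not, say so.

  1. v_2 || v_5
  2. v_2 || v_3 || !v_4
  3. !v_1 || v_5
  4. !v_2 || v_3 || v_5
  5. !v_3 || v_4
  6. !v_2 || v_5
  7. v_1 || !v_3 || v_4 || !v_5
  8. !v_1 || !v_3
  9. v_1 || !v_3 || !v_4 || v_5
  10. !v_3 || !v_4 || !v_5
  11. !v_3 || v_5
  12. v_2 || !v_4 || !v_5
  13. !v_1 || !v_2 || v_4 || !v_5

v_1 = False, v_2 = True, v_3 = False, v_4 = True, v_5 = True

Set v_1 = False.
Set v_2 = True.
  then (!v_2 || v_5) forces v_5 = True.
Set v_3 = False.
Set v_4 = True.
All clauses satisfied.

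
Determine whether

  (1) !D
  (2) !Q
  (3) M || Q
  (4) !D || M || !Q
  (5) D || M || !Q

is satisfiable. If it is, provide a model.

Unit clause (!D) forces D = False.
Unit clause (!Q) forces Q = False.
In (M || Q) only M is left, so M = True.
All clauses satisfied.

M: True, D: False, Q: False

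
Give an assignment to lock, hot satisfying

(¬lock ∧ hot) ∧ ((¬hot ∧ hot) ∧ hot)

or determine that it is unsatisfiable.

Case hot = True: the conjunct ¬hot is False.
Case hot = False: the conjunct hot is False.
Both cases fail — unsatisfiable.

Unsatisfiable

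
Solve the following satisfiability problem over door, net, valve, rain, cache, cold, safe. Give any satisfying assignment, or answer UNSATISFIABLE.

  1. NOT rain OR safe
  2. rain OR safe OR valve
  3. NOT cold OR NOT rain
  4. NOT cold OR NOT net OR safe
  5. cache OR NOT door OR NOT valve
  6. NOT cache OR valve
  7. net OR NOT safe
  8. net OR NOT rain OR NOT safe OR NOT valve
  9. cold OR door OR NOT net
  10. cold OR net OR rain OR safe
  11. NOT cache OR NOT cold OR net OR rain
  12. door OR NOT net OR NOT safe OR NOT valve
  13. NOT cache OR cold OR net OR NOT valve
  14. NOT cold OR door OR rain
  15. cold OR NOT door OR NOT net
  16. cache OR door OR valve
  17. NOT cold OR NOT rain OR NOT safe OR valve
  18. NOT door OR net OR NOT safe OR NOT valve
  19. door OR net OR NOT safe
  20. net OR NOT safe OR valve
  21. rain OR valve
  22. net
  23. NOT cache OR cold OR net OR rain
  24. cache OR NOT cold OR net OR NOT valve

Unit clause (net) forces net = True.
Try door = False:
  (cold OR door OR NOT net) forces cold = True.
  (NOT cold OR NOT rain) forces rain = False.
  clause (NOT cold OR door OR rain) is falsified — backtrack.
So door = True.
  then (cold OR NOT door OR NOT net) forces cold = True.
  then (NOT cold OR NOT rain) forces rain = False.
  then (NOT cold OR NOT net OR safe) forces safe = True.
  then (rain OR valve) forces valve = True.
  then (cache OR NOT door OR NOT valve) forces cache = True.
All clauses satisfied.

door = True, net = True, valve = True, rain = False, cache = True, cold = True, safe = True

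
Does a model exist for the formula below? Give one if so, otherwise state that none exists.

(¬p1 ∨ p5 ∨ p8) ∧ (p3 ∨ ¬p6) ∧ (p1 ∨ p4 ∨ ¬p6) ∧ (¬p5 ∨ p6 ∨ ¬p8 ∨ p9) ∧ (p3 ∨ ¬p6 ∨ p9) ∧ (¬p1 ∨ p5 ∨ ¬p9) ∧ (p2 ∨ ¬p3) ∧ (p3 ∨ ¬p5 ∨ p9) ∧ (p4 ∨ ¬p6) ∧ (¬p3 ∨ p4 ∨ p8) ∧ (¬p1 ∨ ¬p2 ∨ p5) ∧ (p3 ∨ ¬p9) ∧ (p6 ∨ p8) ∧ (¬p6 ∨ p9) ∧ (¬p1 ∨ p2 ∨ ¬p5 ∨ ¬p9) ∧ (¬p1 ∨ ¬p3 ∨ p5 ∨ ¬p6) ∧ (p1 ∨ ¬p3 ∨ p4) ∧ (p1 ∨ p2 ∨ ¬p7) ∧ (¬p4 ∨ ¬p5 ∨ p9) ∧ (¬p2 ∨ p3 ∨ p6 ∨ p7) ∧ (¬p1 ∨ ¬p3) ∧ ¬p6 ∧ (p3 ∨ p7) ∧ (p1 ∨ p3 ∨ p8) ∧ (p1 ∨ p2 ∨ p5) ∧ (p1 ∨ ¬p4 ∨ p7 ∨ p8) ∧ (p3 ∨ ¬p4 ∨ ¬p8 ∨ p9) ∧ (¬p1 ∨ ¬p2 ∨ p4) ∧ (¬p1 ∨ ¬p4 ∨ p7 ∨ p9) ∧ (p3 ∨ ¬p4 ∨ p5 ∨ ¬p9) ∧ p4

p1=F, p2=T, p3=T, p4=T, p5=T, p6=F, p7=F, p8=T, p9=T

Unit clause (¬p6) forces p6 = False.
Unit clause (p4) forces p4 = True.
In (p6 ∨ p8) only p8 is left, so p8 = True.
Try p1 = True:
  (¬p1 ∨ ¬p3) forces p3 = False.
  (p3 ∨ ¬p9) forces p9 = False.
  clause (p3 ∨ ¬p4 ∨ ¬p8 ∨ p9) is falsified — backtrack.
So p1 = False.
Set p2 = True.
Set p3 = True.
Set p5 = True.
  then (¬p5 ∨ p6 ∨ ¬p8 ∨ p9) forces p9 = True.
Set p7 = False.
All clauses satisfied.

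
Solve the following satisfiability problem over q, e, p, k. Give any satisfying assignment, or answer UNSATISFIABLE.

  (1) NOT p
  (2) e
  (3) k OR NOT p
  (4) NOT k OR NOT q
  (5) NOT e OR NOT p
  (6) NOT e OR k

Unit clause (NOT p) forces p = False.
Unit clause (e) forces e = True.
In (NOT e OR k) only k is left, so k = True.
In (NOT k OR NOT q) only NOT q is left, so q = False.
Check each clause:
  (NOT p): NOT p holds.
  (e): e holds.
  (k OR NOT p): k holds.
  (NOT k OR NOT q): NOT q holds.
  (NOT e OR NOT p): NOT p holds.
  (NOT e OR k): k holds.
All clauses satisfied.

q = False, e = True, p = False, k = True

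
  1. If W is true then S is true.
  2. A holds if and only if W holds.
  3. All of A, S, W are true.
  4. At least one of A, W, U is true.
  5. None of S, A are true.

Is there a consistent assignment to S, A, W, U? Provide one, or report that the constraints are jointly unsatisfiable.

UNSATISFIABLE

Case S = True:
  Constraint (5) is violated (S=T) — contradiction.
Case S = False:
  Constraint (3) is violated (S=F) — contradiction.
Both cases fail — unsatisfiable.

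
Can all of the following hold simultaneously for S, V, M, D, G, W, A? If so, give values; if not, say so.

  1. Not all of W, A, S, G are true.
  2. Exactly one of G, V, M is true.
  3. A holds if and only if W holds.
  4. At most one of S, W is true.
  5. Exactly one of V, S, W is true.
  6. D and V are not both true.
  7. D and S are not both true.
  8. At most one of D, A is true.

S = False, V = True, M = False, D = False, G = False, W = False, A = False

  (1) {W, A, S, G}: 0/4 true — not all ✓
  (2) {G, V, M}: 1 true — exactly one ✓
  (3) A=F, W=F — same ✓
  (4) {S, W}: 0 true — at most one ✓
  (5) {V, S, W}: 1 true — exactly one ✓
  (6) D=F, V=T — not both ✓
  (7) D=F, S=F — not both ✓
  (8) {D, A}: 0 true — at most one ✓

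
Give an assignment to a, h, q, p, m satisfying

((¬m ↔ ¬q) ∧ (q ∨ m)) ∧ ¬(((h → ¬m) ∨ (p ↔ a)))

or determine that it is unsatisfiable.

a: False; h: True; q: True; p: True; m: True

  (¬m ↔ ¬q) ∧ (q ∨ m) = True
    ¬m ↔ ¬q = True
      ¬m = False
      ¬q = False
    q ∨ m = True
  ¬(((h → ¬m) ∨ (p ↔ a))) = True
    (h → ¬m) ∨ (p ↔ a) = False
      h → ¬m = False
        ¬m = False
      p ↔ a = False
Both conjuncts True, so the formula holds.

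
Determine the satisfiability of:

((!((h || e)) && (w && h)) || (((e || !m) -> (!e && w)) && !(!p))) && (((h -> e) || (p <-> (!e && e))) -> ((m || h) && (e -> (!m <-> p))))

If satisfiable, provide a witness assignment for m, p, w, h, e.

m = True, p = True, w = True, h = True, e = False

  (!((h || e)) && (w && h)) || (((e || !m) -> (!e && w)) && !(!p)) = True
    !((h || e)) && (w && h) = False
      !((h || e)) = False
        h || e = True
      w && h = True
    ((e || !m) -> (!e && w)) && !(!p) = True
      (e || !m) -> (!e && w) = True
        e || !m = False
          !m = False
        !e && w = True
          !e = True
      !(!p) = True
        !p = False
  ((h -> e) || (p <-> (!e && e))) -> ((m || h) && (e -> (!m <-> p))) = True
    (h -> e) || (p <-> (!e && e)) = False
      h -> e = False
      p <-> (!e && e) = False
        !e && e = False
          !e = True
    (m || h) && (e -> (!m <-> p)) = True
      m || h = True
      e -> (!m <-> p) = True
        !m <-> p = False
          !m = False
Both conjuncts True, so the formula holds.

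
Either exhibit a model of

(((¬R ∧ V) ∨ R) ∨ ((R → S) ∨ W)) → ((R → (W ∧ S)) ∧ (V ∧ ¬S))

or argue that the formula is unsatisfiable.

R: False; V: True; S: False; W: False

  (((¬R ∧ V) ∨ R) ∨ ((R → S) ∨ W)) → ((R → (W ∧ S)) ∧ (V ∧ ¬S)) = True
    ((¬R ∧ V) ∨ R) ∨ ((R → S) ∨ W) = True
      (¬R ∧ V) ∨ R = True
        ¬R ∧ V = True
          ¬R = True
      (R → S) ∨ W = True
        R → S = True
    (R → (W ∧ S)) ∧ (V ∧ ¬S) = True
      R → (W ∧ S) = True
        W ∧ S = False
      V ∧ ¬S = True
        ¬S = True
The formula evaluates to True.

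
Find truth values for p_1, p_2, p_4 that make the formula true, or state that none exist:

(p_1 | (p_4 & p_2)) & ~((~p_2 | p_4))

p_1 = True; p_2 = True; p_4 = False

  p_1 | (p_4 & p_2) = True
    p_4 & p_2 = False
  ~((~p_2 | p_4)) = True
    ~p_2 | p_4 = False
      ~p_2 = False
Both conjuncts True, so the formula holds.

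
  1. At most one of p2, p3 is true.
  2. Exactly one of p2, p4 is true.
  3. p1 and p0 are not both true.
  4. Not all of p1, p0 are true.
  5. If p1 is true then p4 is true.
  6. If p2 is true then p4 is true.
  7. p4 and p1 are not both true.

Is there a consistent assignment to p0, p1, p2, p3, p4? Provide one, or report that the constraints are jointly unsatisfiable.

p0=F; p1=F; p2=F; p3=T; p4=T

  (1) {p2, p3}: 1 true — at most one ✓
  (2) {p2, p4}: 1 true — exactly one ✓
  (3) p1=F, p0=F — not both ✓
  (4) {p1, p0}: 0/2 true — not all ✓
  (5) p1=F ⇒ p4: vacuous ✓
  (6) p2=F ⇒ p4: vacuous ✓
  (7) p4=T, p1=F — not both ✓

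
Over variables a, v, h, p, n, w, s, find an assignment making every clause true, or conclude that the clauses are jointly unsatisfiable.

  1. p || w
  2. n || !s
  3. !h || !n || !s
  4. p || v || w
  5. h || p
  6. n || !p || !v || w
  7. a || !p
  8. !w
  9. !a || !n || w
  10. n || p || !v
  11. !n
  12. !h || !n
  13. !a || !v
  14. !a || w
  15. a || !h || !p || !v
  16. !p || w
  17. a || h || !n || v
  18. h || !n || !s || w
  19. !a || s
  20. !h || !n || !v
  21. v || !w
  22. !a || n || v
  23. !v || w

Case w = True:
  Clause (!w) is falsified — contradiction.
Case w = False:
  (p || w) forces p = True.
  Clause (!p || w) is falsified — contradiction.
Both cases fail, so the formula is unsatisfiable.

No satisfying assignment exists.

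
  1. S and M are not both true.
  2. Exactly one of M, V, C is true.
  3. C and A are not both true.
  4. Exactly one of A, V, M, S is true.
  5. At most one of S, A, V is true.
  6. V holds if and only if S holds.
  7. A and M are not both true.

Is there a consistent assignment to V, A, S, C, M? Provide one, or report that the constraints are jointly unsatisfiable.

V: False, A: False, S: False, C: False, M: True

  (1) S=F, M=T — not both ✓
  (2) {M, V, C}: 1 true — exactly one ✓
  (3) C=F, A=F — not both ✓
  (4) {A, V, M, S}: 1 true — exactly one ✓
  (5) {S, A, V}: 0 true — at most one ✓
  (6) V=F, S=F — same ✓
  (7) A=F, M=T — not both ✓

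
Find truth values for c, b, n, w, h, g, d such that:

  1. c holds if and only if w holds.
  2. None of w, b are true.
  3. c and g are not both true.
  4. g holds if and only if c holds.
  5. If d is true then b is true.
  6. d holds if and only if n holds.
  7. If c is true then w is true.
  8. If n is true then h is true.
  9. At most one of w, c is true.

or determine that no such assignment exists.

c: False, b: False, n: False, w: False, h: False, g: False, d: False

  (1) c=F, w=F — same ✓
  (2) {w, b}: 0 true — none ✓
  (3) c=F, g=F — not both ✓
  (4) g=F, c=F — same ✓
  (5) d=F ⇒ b: vacuous ✓
  (6) d=F, n=F — same ✓
  (7) c=F ⇒ w: vacuous ✓
  (8) n=F ⇒ h: vacuous ✓
  (9) {w, c}: 0 true — at most one ✓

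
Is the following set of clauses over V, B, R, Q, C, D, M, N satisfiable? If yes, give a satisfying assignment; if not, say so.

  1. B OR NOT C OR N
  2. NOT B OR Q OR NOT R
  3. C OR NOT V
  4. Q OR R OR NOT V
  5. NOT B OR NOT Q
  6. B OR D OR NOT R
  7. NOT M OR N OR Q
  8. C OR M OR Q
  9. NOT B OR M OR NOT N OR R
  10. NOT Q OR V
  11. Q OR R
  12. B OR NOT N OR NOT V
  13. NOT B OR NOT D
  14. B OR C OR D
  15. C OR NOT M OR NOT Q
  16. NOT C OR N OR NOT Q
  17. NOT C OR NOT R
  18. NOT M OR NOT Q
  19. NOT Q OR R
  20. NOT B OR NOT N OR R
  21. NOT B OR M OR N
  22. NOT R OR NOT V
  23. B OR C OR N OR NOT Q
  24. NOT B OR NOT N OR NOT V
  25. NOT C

V = False, B = False, R = True, Q = False, C = False, D = True, M = True, N = True

Unit clause (NOT C) forces C = False.
In (C OR NOT V) only NOT V is left, so V = False.
In (NOT Q OR V) only NOT Q is left, so Q = False.
In (Q OR R) only R is left, so R = True.
In (NOT B OR Q OR NOT R) only NOT B is left, so B = False.
In (B OR D OR NOT R) only D is left, so D = True.
In (C OR M OR Q) only M is left, so M = True.
In (NOT M OR N OR Q) only N is left, so N = True.
All clauses satisfied.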